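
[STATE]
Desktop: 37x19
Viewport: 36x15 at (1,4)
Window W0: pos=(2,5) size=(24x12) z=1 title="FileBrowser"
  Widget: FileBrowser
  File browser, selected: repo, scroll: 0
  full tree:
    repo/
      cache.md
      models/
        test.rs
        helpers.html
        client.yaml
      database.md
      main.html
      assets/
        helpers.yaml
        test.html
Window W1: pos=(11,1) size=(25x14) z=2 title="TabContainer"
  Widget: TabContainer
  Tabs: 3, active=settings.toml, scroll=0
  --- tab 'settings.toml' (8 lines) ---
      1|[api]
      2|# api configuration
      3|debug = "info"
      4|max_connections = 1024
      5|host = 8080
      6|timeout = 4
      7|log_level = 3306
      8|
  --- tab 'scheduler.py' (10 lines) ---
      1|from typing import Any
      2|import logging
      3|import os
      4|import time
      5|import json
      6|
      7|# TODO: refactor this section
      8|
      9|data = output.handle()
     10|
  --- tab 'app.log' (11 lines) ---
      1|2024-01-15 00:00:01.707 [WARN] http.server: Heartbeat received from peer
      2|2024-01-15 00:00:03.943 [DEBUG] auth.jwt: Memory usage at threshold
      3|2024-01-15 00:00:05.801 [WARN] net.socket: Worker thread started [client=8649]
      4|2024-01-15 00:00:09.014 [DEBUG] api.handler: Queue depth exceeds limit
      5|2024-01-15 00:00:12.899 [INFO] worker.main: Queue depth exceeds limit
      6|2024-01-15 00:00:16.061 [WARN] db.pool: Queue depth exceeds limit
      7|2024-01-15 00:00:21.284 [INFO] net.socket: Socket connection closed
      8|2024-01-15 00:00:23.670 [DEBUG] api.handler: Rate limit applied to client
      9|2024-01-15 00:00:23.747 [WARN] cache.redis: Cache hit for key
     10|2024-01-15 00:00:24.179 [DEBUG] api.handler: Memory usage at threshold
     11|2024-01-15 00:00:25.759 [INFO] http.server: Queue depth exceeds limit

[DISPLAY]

          ┃[settings.toml]│ schedu┃ 
 ┏━━━━━━━━┃───────────────────────┃ 
 ┃ FileBro┃[api]                  ┃ 
 ┠────────┃# api configuration    ┃ 
 ┃> [-] re┃debug = "info"         ┃ 
 ┃    cach┃max_connections = 1024 ┃ 
 ┃    [+] ┃host = 8080            ┃ 
 ┃    data┃timeout = 4            ┃ 
 ┃    main┃log_level = 3306       ┃ 
 ┃    [+] ┃                       ┃ 
 ┃        ┗━━━━━━━━━━━━━━━━━━━━━━━┛ 
 ┃                      ┃           
 ┗━━━━━━━━━━━━━━━━━━━━━━┛           
                                    
                                    


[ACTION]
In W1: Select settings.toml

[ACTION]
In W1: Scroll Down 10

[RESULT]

          ┃[settings.toml]│ schedu┃ 
 ┏━━━━━━━━┃───────────────────────┃ 
 ┃ FileBro┃                       ┃ 
 ┠────────┃                       ┃ 
 ┃> [-] re┃                       ┃ 
 ┃    cach┃                       ┃ 
 ┃    [+] ┃                       ┃ 
 ┃    data┃                       ┃ 
 ┃    main┃                       ┃ 
 ┃    [+] ┃                       ┃ 
 ┃        ┗━━━━━━━━━━━━━━━━━━━━━━━┛ 
 ┃                      ┃           
 ┗━━━━━━━━━━━━━━━━━━━━━━┛           
                                    
                                    


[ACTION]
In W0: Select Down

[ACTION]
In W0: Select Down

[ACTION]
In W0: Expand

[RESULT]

          ┃[settings.toml]│ schedu┃ 
 ┏━━━━━━━━┃───────────────────────┃ 
 ┃ FileBro┃                       ┃ 
 ┠────────┃                       ┃ 
 ┃  [-] re┃                       ┃ 
 ┃    cach┃                       ┃ 
 ┃  > [-] ┃                       ┃ 
 ┃      te┃                       ┃ 
 ┃      he┃                       ┃ 
 ┃      cl┃                       ┃ 
 ┃    data┗━━━━━━━━━━━━━━━━━━━━━━━┛ 
 ┃    main.html         ┃           
 ┗━━━━━━━━━━━━━━━━━━━━━━┛           
                                    
                                    


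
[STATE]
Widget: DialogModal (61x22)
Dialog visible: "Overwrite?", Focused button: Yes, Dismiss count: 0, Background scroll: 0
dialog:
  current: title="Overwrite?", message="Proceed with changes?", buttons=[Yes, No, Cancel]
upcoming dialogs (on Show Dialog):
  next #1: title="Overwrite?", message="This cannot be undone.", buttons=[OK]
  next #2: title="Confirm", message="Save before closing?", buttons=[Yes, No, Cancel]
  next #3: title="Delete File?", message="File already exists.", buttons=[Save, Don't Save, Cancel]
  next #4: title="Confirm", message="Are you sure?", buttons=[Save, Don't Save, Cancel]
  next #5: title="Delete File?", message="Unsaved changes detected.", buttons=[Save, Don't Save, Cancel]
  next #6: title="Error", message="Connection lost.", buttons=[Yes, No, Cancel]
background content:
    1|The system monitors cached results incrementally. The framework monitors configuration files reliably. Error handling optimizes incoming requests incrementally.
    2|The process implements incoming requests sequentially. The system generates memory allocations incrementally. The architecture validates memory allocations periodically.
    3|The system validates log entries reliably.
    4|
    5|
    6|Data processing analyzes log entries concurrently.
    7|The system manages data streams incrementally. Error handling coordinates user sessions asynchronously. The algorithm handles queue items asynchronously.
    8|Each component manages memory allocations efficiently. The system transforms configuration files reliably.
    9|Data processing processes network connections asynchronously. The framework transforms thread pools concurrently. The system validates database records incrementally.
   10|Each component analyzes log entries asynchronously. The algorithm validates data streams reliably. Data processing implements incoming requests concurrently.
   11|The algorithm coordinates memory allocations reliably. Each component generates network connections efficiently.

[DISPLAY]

The system monitors cached results incrementally. The framewo
The process implements incoming requests sequentially. The sy
The system validates log entries reliably.                   
                                                             
                                                             
Data processing analyzes log entries concurrently.           
The system manages data streams incrementally. Error handling
Each component manages memory allocations efficiently. The sy
Data processing pr┌───────────────────────┐ns asynchronously.
Each component ana│       Overwrite?      │onously. The algor
The algorithm coor│ Proceed with changes? │s reliably. Each c
                  │  [Yes]  No   Cancel   │                  
                  └───────────────────────┘                  
                                                             
                                                             
                                                             
                                                             
                                                             
                                                             
                                                             
                                                             
                                                             


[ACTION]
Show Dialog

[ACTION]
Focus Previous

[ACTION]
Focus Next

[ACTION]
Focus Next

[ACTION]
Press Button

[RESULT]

The system monitors cached results incrementally. The framewo
The process implements incoming requests sequentially. The sy
The system validates log entries reliably.                   
                                                             
                                                             
Data processing analyzes log entries concurrently.           
The system manages data streams incrementally. Error handling
Each component manages memory allocations efficiently. The sy
Data processing processes network connections asynchronously.
Each component analyzes log entries asynchronously. The algor
The algorithm coordinates memory allocations reliably. Each c
                                                             
                                                             
                                                             
                                                             
                                                             
                                                             
                                                             
                                                             
                                                             
                                                             
                                                             


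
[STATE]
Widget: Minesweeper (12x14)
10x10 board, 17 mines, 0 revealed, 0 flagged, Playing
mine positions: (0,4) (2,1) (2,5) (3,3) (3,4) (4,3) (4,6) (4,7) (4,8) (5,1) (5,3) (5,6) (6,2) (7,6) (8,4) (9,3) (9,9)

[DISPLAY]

■■■■■■■■■■  
■■■■■■■■■■  
■■■■■■■■■■  
■■■■■■■■■■  
■■■■■■■■■■  
■■■■■■■■■■  
■■■■■■■■■■  
■■■■■■■■■■  
■■■■■■■■■■  
■■■■■■■■■■  
            
            
            
            


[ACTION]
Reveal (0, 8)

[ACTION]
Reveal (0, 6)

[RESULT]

■■■■■1      
■■■■■21     
■■■■■■1     
■■■■■■3321  
■■■■■■■■■■  
■■■■■■■■■■  
■■■■■■■■■■  
■■■■■■■■■■  
■■■■■■■■■■  
■■■■■■■■■■  
            
            
            
            


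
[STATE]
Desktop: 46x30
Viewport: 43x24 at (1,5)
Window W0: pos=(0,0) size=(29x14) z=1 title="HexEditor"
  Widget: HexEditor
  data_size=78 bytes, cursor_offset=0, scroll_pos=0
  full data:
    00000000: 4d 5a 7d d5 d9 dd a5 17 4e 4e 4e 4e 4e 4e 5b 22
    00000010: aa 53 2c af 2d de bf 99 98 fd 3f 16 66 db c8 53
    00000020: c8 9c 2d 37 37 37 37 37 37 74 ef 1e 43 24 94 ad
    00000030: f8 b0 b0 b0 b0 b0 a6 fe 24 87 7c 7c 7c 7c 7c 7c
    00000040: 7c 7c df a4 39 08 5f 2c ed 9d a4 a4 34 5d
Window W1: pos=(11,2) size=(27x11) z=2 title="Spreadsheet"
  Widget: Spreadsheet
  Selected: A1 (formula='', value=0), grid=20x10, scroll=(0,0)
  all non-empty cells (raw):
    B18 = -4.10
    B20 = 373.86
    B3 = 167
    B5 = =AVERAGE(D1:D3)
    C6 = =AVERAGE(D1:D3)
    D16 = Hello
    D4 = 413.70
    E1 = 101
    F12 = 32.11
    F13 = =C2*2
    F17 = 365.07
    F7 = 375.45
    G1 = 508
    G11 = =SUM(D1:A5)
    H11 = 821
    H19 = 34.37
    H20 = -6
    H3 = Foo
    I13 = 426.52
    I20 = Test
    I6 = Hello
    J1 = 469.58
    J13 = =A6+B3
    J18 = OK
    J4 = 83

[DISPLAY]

00000020  ┃A1:                      ┃      
00000030  ┃       A       B       C ┃      
00000040  ┃-------------------------┃      
          ┃  1      [0]       0     ┃      
          ┃  2        0       0     ┃      
          ┃  3        0     167     ┃      
          ┃  4        0       0     ┃      
          ┗━━━━━━━━━━━━━━━━━━━━━━━━━┛      
━━━━━━━━━━━━━━━━━━━━━━━━━━━┛               
                                           
                                           
                                           
                                           
                                           
                                           
                                           
                                           
                                           
                                           
                                           
                                           
                                           
                                           
                                           


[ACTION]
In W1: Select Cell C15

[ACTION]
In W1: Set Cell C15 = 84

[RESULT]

00000020  ┃C15: 84                  ┃      
00000030  ┃       A       B       C ┃      
00000040  ┃-------------------------┃      
          ┃  1        0       0     ┃      
          ┃  2        0       0     ┃      
          ┃  3        0     167     ┃      
          ┃  4        0       0     ┃      
          ┗━━━━━━━━━━━━━━━━━━━━━━━━━┛      
━━━━━━━━━━━━━━━━━━━━━━━━━━━┛               
                                           
                                           
                                           
                                           
                                           
                                           
                                           
                                           
                                           
                                           
                                           
                                           
                                           
                                           
                                           


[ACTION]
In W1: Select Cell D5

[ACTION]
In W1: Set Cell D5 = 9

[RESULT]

00000020  ┃D5: 9                    ┃      
00000030  ┃       A       B       C ┃      
00000040  ┃-------------------------┃      
          ┃  1        0       0     ┃      
          ┃  2        0       0     ┃      
          ┃  3        0     167     ┃      
          ┃  4        0       0     ┃      
          ┗━━━━━━━━━━━━━━━━━━━━━━━━━┛      
━━━━━━━━━━━━━━━━━━━━━━━━━━━┛               
                                           
                                           
                                           
                                           
                                           
                                           
                                           
                                           
                                           
                                           
                                           
                                           
                                           
                                           
                                           


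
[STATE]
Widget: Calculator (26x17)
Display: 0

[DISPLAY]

                         0
┌───┬───┬───┬───┐         
│ 7 │ 8 │ 9 │ ÷ │         
├───┼───┼───┼───┤         
│ 4 │ 5 │ 6 │ × │         
├───┼───┼───┼───┤         
│ 1 │ 2 │ 3 │ - │         
├───┼───┼───┼───┤         
│ 0 │ . │ = │ + │         
├───┼───┼───┼───┤         
│ C │ MC│ MR│ M+│         
└───┴───┴───┴───┘         
                          
                          
                          
                          
                          


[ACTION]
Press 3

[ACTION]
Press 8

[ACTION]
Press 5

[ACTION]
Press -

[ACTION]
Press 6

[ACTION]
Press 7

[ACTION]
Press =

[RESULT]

                       318
┌───┬───┬───┬───┐         
│ 7 │ 8 │ 9 │ ÷ │         
├───┼───┼───┼───┤         
│ 4 │ 5 │ 6 │ × │         
├───┼───┼───┼───┤         
│ 1 │ 2 │ 3 │ - │         
├───┼───┼───┼───┤         
│ 0 │ . │ = │ + │         
├───┼───┼───┼───┤         
│ C │ MC│ MR│ M+│         
└───┴───┴───┴───┘         
                          
                          
                          
                          
                          


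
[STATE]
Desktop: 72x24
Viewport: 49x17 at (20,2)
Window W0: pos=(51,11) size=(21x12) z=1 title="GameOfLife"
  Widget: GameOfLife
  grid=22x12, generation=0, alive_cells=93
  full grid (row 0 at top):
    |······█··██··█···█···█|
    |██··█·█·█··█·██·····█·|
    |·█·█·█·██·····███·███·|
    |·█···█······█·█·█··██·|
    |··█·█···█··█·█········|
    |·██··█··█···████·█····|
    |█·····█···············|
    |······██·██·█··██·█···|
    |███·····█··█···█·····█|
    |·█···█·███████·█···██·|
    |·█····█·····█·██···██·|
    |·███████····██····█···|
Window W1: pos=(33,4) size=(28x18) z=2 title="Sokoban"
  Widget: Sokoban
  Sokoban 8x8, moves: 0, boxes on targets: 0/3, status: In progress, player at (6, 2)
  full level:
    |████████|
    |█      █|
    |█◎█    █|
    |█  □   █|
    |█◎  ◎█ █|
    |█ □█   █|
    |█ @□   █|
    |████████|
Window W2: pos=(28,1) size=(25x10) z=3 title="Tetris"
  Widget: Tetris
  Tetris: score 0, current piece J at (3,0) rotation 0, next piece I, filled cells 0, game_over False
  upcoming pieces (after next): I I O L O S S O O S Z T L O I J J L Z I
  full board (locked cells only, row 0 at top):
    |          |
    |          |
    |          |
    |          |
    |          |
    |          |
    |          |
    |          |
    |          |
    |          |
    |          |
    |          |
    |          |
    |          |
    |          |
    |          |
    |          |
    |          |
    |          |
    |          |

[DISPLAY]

        ┃ Tetris                ┃                
        ┠───────────────────────┨                
        ┃          │Next:       ┃━━━━━━━┓        
        ┃          │████        ┃       ┃        
        ┃          │            ┃───────┨        
        ┃          │            ┃       ┃        
        ┃          │            ┃       ┃        
        ┃          │            ┃       ┃        
        ┗━━━━━━━━━━━━━━━━━━━━━━━┛       ┃        
             ┃█◎  ◎█ █                  ┃━━━━━━━━
             ┃█ □█   █                  ┃fe      
             ┃█ @□   █                  ┃────────
             ┃████████                  ┃        
             ┃Moves: 0  0/3             ┃····███·
             ┃                          ┃··█·█·█·
             ┃                          ┃·█·█····
             ┃                          ┃··████·█


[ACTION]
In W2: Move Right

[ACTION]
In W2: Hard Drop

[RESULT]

        ┃ Tetris                ┃                
        ┠───────────────────────┨                
        ┃          │Next:       ┃━━━━━━━┓        
        ┃          │████        ┃       ┃        
        ┃          │            ┃───────┨        
        ┃          │            ┃       ┃        
        ┃    █     │            ┃       ┃        
        ┃    ███   │            ┃       ┃        
        ┗━━━━━━━━━━━━━━━━━━━━━━━┛       ┃        
             ┃█◎  ◎█ █                  ┃━━━━━━━━
             ┃█ □█   █                  ┃fe      
             ┃█ @□   █                  ┃────────
             ┃████████                  ┃        
             ┃Moves: 0  0/3             ┃····███·
             ┃                          ┃··█·█·█·
             ┃                          ┃·█·█····
             ┃                          ┃··████·█


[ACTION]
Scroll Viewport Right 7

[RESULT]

     ┃ Tetris                ┃                   
     ┠───────────────────────┨                   
     ┃          │Next:       ┃━━━━━━━┓           
     ┃          │████        ┃       ┃           
     ┃          │            ┃───────┨           
     ┃          │            ┃       ┃           
     ┃    █     │            ┃       ┃           
     ┃    ███   │            ┃       ┃           
     ┗━━━━━━━━━━━━━━━━━━━━━━━┛       ┃           
          ┃█◎  ◎█ █                  ┃━━━━━━━━━━┓
          ┃█ □█   █                  ┃fe        ┃
          ┃█ @□   █                  ┃──────────┨
          ┃████████                  ┃          ┃
          ┃Moves: 0  0/3             ┃····███·██┃
          ┃                          ┃··█·█·█··█┃
          ┃                          ┃·█·█······┃
          ┃                          ┃··████·█··┃


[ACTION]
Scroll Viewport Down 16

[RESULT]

     ┃          │            ┃       ┃           
     ┃    █     │            ┃       ┃           
     ┃    ███   │            ┃       ┃           
     ┗━━━━━━━━━━━━━━━━━━━━━━━┛       ┃           
          ┃█◎  ◎█ █                  ┃━━━━━━━━━━┓
          ┃█ □█   █                  ┃fe        ┃
          ┃█ @□   █                  ┃──────────┨
          ┃████████                  ┃          ┃
          ┃Moves: 0  0/3             ┃····███·██┃
          ┃                          ┃··█·█·█··█┃
          ┃                          ┃·█·█······┃
          ┃                          ┃··████·█··┃
          ┃                          ┃··········┃
          ┃                          ┃█·█··██·█·┃
          ┗━━━━━━━━━━━━━━━━━━━━━━━━━━┛·█···█····┃
                            ┗━━━━━━━━━━━━━━━━━━━┛
                                                 


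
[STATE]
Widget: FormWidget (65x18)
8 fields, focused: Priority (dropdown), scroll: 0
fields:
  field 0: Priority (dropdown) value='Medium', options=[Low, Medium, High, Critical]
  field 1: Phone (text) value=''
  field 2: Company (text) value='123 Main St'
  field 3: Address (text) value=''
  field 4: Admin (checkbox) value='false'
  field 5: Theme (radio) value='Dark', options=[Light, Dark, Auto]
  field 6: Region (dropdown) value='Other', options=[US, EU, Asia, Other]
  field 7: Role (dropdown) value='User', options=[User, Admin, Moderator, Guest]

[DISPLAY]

> Priority:   [Medium                                          ▼]
  Phone:      [                                                 ]
  Company:    [123 Main St                                      ]
  Address:    [                                                 ]
  Admin:      [ ]                                                
  Theme:      ( ) Light  (●) Dark  ( ) Auto                      
  Region:     [Other                                           ▼]
  Role:       [User                                            ▼]
                                                                 
                                                                 
                                                                 
                                                                 
                                                                 
                                                                 
                                                                 
                                                                 
                                                                 
                                                                 


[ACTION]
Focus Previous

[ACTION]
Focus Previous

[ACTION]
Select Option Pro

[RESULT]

  Priority:   [Medium                                          ▼]
  Phone:      [                                                 ]
  Company:    [123 Main St                                      ]
  Address:    [                                                 ]
  Admin:      [ ]                                                
  Theme:      ( ) Light  (●) Dark  ( ) Auto                      
> Region:     [Other                                           ▼]
  Role:       [User                                            ▼]
                                                                 
                                                                 
                                                                 
                                                                 
                                                                 
                                                                 
                                                                 
                                                                 
                                                                 
                                                                 


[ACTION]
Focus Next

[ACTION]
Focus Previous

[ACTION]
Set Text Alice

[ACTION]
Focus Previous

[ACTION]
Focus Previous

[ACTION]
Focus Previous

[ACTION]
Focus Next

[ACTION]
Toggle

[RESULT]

  Priority:   [Medium                                          ▼]
  Phone:      [                                                 ]
  Company:    [123 Main St                                      ]
  Address:    [                                                 ]
> Admin:      [x]                                                
  Theme:      ( ) Light  (●) Dark  ( ) Auto                      
  Region:     [Other                                           ▼]
  Role:       [User                                            ▼]
                                                                 
                                                                 
                                                                 
                                                                 
                                                                 
                                                                 
                                                                 
                                                                 
                                                                 
                                                                 


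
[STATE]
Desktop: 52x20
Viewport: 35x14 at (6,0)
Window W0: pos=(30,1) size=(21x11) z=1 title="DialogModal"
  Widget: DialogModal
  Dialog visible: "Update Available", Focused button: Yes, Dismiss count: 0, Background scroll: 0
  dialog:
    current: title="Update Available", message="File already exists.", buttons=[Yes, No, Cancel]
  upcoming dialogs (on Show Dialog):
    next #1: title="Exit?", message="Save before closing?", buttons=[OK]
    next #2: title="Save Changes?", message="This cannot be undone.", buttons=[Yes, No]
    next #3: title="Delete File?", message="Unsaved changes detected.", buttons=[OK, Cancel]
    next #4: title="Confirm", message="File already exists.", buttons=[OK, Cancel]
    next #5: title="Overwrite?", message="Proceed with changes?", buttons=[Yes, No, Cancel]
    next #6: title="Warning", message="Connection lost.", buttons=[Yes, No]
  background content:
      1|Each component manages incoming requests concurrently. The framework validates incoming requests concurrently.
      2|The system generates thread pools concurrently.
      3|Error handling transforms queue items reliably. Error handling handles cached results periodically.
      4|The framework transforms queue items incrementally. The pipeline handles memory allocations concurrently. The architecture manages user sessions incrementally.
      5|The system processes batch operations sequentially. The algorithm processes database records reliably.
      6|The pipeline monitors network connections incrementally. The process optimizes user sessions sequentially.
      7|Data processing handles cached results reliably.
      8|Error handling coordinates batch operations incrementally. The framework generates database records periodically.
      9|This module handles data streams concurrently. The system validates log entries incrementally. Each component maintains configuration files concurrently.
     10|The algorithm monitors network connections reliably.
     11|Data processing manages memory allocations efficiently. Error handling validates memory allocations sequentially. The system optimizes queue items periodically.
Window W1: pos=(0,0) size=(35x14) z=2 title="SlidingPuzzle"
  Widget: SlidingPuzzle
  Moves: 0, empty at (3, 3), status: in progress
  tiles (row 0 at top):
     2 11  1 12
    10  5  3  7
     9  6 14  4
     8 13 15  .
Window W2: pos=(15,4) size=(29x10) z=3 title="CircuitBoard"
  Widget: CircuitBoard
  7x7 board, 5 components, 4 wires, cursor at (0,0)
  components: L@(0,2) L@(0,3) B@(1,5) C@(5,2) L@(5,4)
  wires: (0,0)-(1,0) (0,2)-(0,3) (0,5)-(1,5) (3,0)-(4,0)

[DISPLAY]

━━━━━━━━━━━━━━━━━━━━━━━━━━━━┓      
ingPuzzle                   ┃━━━━━━
────────────────────────────┨logMod
┬────┬────┬────┐            ┃──────
│ 11 │  1┏━━━━━━━━━━━━━━━━━━━━━━━━━
┼────┼───┃ CircuitBoard            
│  5 │  3┠─────────────────────────
┼────┼───┃   0 1 2 3 4 5 6         
│  6 │ 14┃0  [.]      L ─ L       ·
┼────┼───┃    │                   │
│ 13 │ 15┃1   ·                   B
┴────┴───┃                         
: 0      ┃2                        
━━━━━━━━━┗━━━━━━━━━━━━━━━━━━━━━━━━━


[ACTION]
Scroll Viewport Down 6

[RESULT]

│  5 │  3┠─────────────────────────
┼────┼───┃   0 1 2 3 4 5 6         
│  6 │ 14┃0  [.]      L ─ L       ·
┼────┼───┃    │                   │
│ 13 │ 15┃1   ·                   B
┴────┴───┃                         
: 0      ┃2                        
━━━━━━━━━┗━━━━━━━━━━━━━━━━━━━━━━━━━
                                   
                                   
                                   
                                   
                                   
                                   


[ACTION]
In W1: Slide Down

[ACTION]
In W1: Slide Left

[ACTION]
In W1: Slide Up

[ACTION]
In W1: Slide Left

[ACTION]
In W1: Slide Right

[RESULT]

│  5 │  3┠─────────────────────────
┼────┼───┃   0 1 2 3 4 5 6         
│  6 │ 14┃0  [.]      L ─ L       ·
┼────┼───┃    │                   │
│ 13 │   ┃1   ·                   B
┴────┴───┃                         
: 3      ┃2                        
━━━━━━━━━┗━━━━━━━━━━━━━━━━━━━━━━━━━
                                   
                                   
                                   
                                   
                                   
                                   


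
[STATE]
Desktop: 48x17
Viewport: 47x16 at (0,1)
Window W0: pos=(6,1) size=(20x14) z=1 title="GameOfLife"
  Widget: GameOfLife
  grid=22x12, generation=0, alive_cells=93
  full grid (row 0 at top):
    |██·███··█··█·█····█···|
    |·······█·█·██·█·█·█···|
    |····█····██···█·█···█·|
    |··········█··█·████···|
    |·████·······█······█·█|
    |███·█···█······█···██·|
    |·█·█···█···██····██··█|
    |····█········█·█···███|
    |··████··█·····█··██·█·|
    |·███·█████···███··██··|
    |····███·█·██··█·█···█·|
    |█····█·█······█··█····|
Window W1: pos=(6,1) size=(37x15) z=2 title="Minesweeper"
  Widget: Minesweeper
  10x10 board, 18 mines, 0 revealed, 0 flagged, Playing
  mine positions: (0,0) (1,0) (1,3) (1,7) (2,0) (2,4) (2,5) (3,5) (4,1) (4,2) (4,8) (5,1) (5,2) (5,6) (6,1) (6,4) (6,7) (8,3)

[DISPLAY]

      ┏━━━━━━━━━━━━━━━━━━━━━━━━━━━━━━━━━━━┓    
      ┃ Minesweeper                       ┃    
      ┠───────────────────────────────────┨    
      ┃■■■■■■■■■■                         ┃    
      ┃■■■■■■■■■■                         ┃    
      ┃■■■■■■■■■■                         ┃    
      ┃■■■■■■■■■■                         ┃    
      ┃■■■■■■■■■■                         ┃    
      ┃■■■■■■■■■■                         ┃    
      ┃■■■■■■■■■■                         ┃    
      ┃■■■■■■■■■■                         ┃    
      ┃■■■■■■■■■■                         ┃    
      ┃■■■■■■■■■■                         ┃    
      ┃                                   ┃    
      ┗━━━━━━━━━━━━━━━━━━━━━━━━━━━━━━━━━━━┛    
                                               


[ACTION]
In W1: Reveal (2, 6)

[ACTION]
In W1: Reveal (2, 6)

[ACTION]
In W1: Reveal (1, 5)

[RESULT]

      ┏━━━━━━━━━━━━━━━━━━━━━━━━━━━━━━━━━━━┓    
      ┃ Minesweeper                       ┃    
      ┠───────────────────────────────────┨    
      ┃■■■■■■■■■■                         ┃    
      ┃■■■■■2■■■■                         ┃    
      ┃■■■■■■3■■■                         ┃    
      ┃■■■■■■■■■■                         ┃    
      ┃■■■■■■■■■■                         ┃    
      ┃■■■■■■■■■■                         ┃    
      ┃■■■■■■■■■■                         ┃    
      ┃■■■■■■■■■■                         ┃    
      ┃■■■■■■■■■■                         ┃    
      ┃■■■■■■■■■■                         ┃    
      ┃                                   ┃    
      ┗━━━━━━━━━━━━━━━━━━━━━━━━━━━━━━━━━━━┛    
                                               


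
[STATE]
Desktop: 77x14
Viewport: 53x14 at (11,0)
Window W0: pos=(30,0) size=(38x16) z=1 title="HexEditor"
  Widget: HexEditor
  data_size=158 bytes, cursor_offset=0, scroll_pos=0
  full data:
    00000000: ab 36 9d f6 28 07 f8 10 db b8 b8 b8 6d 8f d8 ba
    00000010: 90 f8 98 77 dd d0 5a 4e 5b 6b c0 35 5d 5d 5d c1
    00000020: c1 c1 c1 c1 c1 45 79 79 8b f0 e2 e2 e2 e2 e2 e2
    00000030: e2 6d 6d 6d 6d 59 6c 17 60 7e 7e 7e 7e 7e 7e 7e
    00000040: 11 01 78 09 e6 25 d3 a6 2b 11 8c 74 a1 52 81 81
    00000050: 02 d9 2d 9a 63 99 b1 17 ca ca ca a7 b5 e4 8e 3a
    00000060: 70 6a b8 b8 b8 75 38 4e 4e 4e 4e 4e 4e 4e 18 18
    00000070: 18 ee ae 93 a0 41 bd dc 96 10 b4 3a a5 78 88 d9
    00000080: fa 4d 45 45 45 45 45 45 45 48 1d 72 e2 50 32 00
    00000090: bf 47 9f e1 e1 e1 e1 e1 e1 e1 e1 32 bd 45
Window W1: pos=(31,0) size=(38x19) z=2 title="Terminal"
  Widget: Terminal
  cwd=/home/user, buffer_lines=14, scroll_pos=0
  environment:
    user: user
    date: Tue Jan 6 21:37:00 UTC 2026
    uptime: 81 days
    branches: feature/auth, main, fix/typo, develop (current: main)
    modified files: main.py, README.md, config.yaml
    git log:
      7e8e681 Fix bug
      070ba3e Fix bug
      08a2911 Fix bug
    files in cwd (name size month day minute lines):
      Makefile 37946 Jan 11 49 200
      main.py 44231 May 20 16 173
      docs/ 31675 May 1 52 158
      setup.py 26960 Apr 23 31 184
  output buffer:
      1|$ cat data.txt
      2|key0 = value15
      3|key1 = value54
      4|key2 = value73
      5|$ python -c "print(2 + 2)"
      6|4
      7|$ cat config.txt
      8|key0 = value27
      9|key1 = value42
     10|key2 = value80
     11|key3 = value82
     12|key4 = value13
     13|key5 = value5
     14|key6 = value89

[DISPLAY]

                   ┏┏━━━━━━━━━━━━━━━━━━━━━━━━━━━━━━━━
                   ┃┃ Terminal                       
                   ┠┠────────────────────────────────
                   ┃┃$ cat data.txt                  
                   ┃┃key0 = value15                  
                   ┃┃key1 = value54                  
                   ┃┃key2 = value73                  
                   ┃┃$ python -c "print(2 + 2)"      
                   ┃┃4                               
                   ┃┃$ cat config.txt                
                   ┃┃key0 = value27                  
                   ┃┃key1 = value42                  
                   ┃┃key2 = value80                  
                   ┃┃key3 = value82                  


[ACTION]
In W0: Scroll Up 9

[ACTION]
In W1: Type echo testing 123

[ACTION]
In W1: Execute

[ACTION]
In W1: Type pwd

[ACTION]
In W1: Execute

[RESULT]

                   ┏┏━━━━━━━━━━━━━━━━━━━━━━━━━━━━━━━━
                   ┃┃ Terminal                       
                   ┠┠────────────────────────────────
                   ┃┃$ python -c "print(2 + 2)"      
                   ┃┃4                               
                   ┃┃$ cat config.txt                
                   ┃┃key0 = value27                  
                   ┃┃key1 = value42                  
                   ┃┃key2 = value80                  
                   ┃┃key3 = value82                  
                   ┃┃key4 = value13                  
                   ┃┃key5 = value5                   
                   ┃┃key6 = value89                  
                   ┃┃$ echo testing 123              
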